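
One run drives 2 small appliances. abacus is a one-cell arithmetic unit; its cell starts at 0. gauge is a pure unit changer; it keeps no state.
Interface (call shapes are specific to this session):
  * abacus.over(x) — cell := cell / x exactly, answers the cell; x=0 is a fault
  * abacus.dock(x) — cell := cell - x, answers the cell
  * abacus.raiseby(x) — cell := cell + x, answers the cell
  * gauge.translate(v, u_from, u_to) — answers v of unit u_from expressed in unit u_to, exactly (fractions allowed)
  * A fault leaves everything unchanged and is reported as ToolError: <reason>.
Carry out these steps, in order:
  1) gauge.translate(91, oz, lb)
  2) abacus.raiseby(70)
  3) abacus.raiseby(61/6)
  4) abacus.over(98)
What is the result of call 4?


Answer: 481/588

Derivation:
% gauge.translate(v=91, u_from=oz, u_to=lb) == 91/16
% abacus.raiseby(x=70) == 70
% abacus.raiseby(x=61/6) == 481/6
% abacus.over(x=98) == 481/588


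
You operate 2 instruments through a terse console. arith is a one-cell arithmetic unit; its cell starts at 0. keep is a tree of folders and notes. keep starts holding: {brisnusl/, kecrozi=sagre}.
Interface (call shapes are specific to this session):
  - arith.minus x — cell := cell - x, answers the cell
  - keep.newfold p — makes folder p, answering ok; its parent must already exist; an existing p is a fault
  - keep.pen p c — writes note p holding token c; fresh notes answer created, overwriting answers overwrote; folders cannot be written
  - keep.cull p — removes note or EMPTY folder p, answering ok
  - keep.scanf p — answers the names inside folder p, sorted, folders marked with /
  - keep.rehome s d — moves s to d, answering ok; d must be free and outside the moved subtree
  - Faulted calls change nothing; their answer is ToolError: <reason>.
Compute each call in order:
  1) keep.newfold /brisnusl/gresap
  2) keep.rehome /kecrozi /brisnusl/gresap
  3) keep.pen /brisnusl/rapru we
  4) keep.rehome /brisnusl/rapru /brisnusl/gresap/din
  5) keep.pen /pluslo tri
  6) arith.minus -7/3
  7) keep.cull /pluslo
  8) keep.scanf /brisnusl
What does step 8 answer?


Answer: [gresap/]

Derivation:
Step: keep.newfold[p→/brisnusl/gresap]
Result: ok
Step: keep.rehome[s→/kecrozi; d→/brisnusl/gresap]
Result: ToolError: exists
Step: keep.pen[p→/brisnusl/rapru; c→we]
Result: created
Step: keep.rehome[s→/brisnusl/rapru; d→/brisnusl/gresap/din]
Result: ok
Step: keep.pen[p→/pluslo; c→tri]
Result: created
Step: arith.minus[x→-7/3]
Result: 7/3
Step: keep.cull[p→/pluslo]
Result: ok
Step: keep.scanf[p→/brisnusl]
Result: [gresap/]


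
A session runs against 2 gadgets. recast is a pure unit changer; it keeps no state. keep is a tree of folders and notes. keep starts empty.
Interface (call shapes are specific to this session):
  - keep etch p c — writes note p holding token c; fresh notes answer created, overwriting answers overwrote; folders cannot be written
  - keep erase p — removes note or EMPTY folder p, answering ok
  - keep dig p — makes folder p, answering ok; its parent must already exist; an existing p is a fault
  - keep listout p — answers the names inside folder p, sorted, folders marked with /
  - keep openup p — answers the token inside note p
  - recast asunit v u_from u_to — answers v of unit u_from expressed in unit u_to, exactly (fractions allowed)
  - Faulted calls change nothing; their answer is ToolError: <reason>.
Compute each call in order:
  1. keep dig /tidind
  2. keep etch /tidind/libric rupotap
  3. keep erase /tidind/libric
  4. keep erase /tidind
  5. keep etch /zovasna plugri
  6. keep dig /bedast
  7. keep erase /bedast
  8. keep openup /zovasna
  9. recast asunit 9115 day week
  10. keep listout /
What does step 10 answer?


Now I run keep dig on p: /tidind, giving ok.
Invoking keep etch on p: /tidind/libric, c: rupotap, → created.
I use keep erase on p: /tidind/libric: ok.
I call keep erase on p: /tidind, which returns ok.
I use keep etch on p: /zovasna, c: plugri, which returns created.
I call keep dig on p: /bedast, giving ok.
I try keep erase on p: /bedast: ok.
I try keep openup on p: /zovasna, which returns plugri.
Next I call recast asunit on v: 9115, u_from: day, u_to: week: 9115/7.
Calling keep listout on p: /, and observe [zovasna].

Answer: [zovasna]


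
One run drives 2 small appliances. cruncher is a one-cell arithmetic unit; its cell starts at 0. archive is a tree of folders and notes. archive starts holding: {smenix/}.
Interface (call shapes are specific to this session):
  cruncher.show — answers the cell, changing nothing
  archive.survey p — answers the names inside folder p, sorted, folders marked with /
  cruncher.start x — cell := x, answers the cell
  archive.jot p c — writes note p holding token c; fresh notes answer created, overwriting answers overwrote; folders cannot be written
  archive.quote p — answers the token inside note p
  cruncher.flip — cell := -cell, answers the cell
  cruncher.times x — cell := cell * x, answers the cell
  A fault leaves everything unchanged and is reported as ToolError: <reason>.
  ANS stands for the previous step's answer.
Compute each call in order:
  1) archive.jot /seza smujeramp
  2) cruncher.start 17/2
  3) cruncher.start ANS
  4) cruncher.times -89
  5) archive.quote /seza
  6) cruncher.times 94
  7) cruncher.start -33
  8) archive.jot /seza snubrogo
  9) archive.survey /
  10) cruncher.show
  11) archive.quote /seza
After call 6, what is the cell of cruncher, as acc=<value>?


~$ jot p→/seza c→smujeramp
  created
~$ start x→17/2
  17/2
~$ start x→ANS
  17/2
~$ times x→-89
  -1513/2
~$ quote p→/seza
  smujeramp
~$ times x→94
  -71111
~$ start x→-33
  -33
~$ jot p→/seza c→snubrogo
  overwrote
~$ survey p→/
  [seza, smenix/]
~$ show
  -33
~$ quote p→/seza
  snubrogo

Answer: acc=-71111


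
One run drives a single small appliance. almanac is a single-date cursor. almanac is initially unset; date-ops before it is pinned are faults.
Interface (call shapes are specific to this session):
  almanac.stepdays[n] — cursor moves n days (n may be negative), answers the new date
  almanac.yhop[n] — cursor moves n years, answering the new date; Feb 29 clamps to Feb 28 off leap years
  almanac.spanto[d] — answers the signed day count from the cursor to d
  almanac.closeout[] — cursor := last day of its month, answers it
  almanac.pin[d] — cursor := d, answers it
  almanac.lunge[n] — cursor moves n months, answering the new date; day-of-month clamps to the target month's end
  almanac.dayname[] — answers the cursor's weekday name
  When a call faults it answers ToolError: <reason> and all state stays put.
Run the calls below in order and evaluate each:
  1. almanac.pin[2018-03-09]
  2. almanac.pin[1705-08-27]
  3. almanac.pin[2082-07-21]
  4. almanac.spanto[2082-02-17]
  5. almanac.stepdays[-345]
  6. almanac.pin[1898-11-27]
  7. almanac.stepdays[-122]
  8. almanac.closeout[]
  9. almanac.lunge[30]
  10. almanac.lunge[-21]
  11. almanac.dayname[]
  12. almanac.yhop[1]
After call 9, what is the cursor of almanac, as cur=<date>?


$ almanac.pin d='2018-03-09'
  2018-03-09
$ almanac.pin d='1705-08-27'
  1705-08-27
$ almanac.pin d='2082-07-21'
  2082-07-21
$ almanac.spanto d='2082-02-17'
  -154
$ almanac.stepdays n='-345'
  2081-08-10
$ almanac.pin d='1898-11-27'
  1898-11-27
$ almanac.stepdays n='-122'
  1898-07-28
$ almanac.closeout
  1898-07-31
$ almanac.lunge n='30'
  1901-01-31
$ almanac.lunge n='-21'
  1899-04-30
$ almanac.dayname
  Sunday
$ almanac.yhop n='1'
  1900-04-30

Answer: cur=1901-01-31


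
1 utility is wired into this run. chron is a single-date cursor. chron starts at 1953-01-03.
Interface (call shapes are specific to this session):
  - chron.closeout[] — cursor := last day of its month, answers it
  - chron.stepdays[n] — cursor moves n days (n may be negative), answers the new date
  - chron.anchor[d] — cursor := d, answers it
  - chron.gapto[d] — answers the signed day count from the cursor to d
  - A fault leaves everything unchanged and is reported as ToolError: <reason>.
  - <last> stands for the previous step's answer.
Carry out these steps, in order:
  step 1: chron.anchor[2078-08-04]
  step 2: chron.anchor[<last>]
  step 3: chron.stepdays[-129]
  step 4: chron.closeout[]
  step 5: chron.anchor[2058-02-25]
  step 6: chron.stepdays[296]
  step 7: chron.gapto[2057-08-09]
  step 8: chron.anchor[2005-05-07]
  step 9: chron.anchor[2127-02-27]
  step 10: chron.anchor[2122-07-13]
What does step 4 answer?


Answer: 2078-03-31

Derivation:
>>> chron.anchor d='2078-08-04'
  2078-08-04
>>> chron.anchor d='<last>'
  2078-08-04
>>> chron.stepdays n='-129'
  2078-03-28
>>> chron.closeout
  2078-03-31
>>> chron.anchor d='2058-02-25'
  2058-02-25
>>> chron.stepdays n='296'
  2058-12-18
>>> chron.gapto d='2057-08-09'
  -496
>>> chron.anchor d='2005-05-07'
  2005-05-07
>>> chron.anchor d='2127-02-27'
  2127-02-27
>>> chron.anchor d='2122-07-13'
  2122-07-13


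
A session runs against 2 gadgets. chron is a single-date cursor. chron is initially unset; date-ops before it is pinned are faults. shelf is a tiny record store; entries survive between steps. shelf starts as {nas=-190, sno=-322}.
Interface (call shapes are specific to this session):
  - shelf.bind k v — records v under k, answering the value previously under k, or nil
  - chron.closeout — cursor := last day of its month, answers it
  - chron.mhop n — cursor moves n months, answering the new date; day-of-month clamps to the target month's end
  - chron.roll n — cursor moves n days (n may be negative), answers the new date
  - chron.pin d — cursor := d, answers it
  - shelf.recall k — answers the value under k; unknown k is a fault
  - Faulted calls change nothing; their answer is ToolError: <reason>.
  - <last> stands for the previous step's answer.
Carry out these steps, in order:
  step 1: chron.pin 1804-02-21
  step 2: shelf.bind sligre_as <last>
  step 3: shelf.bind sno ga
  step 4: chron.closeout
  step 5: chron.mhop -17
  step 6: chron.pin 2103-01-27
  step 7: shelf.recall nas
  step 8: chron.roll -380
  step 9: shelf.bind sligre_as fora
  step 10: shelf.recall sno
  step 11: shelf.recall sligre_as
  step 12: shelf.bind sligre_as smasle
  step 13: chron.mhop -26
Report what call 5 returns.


! 1. pin(1804-02-21) -> 1804-02-21
! 2. bind(sligre_as, <last>) -> nil
! 3. bind(sno, ga) -> -322
! 4. closeout() -> 1804-02-29
! 5. mhop(-17) -> 1802-09-29
! 6. pin(2103-01-27) -> 2103-01-27
! 7. recall(nas) -> -190
! 8. roll(-380) -> 2102-01-12
! 9. bind(sligre_as, fora) -> 1804-02-21
! 10. recall(sno) -> ga
! 11. recall(sligre_as) -> fora
! 12. bind(sligre_as, smasle) -> fora
! 13. mhop(-26) -> 2099-11-12

Answer: 1802-09-29


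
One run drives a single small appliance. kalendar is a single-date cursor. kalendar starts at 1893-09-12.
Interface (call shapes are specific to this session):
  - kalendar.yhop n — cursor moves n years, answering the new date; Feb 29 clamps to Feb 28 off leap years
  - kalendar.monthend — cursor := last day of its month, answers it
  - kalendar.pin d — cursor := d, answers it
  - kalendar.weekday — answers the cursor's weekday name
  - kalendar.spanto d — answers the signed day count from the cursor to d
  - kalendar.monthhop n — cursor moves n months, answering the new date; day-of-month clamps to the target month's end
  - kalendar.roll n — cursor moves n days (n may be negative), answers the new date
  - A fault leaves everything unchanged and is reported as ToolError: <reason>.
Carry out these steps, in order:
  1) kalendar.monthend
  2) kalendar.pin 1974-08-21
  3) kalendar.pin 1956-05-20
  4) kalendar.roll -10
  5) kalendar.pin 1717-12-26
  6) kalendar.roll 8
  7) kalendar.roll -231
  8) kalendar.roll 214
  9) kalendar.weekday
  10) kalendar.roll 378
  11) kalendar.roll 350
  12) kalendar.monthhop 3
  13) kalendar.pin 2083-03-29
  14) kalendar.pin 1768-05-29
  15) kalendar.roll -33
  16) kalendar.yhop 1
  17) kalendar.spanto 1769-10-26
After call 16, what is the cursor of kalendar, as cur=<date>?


CALL kalendar.monthend[]
RET  1893-09-30
CALL kalendar.pin[d=1974-08-21]
RET  1974-08-21
CALL kalendar.pin[d=1956-05-20]
RET  1956-05-20
CALL kalendar.roll[n=-10]
RET  1956-05-10
CALL kalendar.pin[d=1717-12-26]
RET  1717-12-26
CALL kalendar.roll[n=8]
RET  1718-01-03
CALL kalendar.roll[n=-231]
RET  1717-05-17
CALL kalendar.roll[n=214]
RET  1717-12-17
CALL kalendar.weekday[]
RET  Friday
CALL kalendar.roll[n=378]
RET  1718-12-30
CALL kalendar.roll[n=350]
RET  1719-12-15
CALL kalendar.monthhop[n=3]
RET  1720-03-15
CALL kalendar.pin[d=2083-03-29]
RET  2083-03-29
CALL kalendar.pin[d=1768-05-29]
RET  1768-05-29
CALL kalendar.roll[n=-33]
RET  1768-04-26
CALL kalendar.yhop[n=1]
RET  1769-04-26
CALL kalendar.spanto[d=1769-10-26]
RET  183

Answer: cur=1769-04-26


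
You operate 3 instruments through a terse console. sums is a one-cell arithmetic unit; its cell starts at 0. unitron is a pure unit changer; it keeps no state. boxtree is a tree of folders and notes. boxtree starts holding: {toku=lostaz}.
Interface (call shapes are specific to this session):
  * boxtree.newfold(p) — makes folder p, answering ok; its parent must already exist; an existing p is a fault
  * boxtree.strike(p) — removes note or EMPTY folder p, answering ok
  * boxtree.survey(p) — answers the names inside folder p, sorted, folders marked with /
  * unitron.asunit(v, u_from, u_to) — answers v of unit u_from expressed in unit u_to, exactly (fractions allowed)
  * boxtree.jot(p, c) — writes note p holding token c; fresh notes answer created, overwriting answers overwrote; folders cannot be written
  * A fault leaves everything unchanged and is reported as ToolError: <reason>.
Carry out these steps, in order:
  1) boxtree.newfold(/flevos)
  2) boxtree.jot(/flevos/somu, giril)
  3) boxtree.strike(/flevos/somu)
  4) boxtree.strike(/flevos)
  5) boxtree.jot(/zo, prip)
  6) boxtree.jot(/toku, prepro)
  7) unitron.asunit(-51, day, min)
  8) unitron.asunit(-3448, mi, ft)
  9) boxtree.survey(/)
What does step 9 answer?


Answer: [toku, zo]

Derivation:
Then newfold with p: /flevos, — result: ok.
Then jot with p: /flevos/somu, c: giril, yielding created.
I try strike with p: /flevos/somu, which returns ok.
Next I call strike with p: /flevos, and observe ok.
Next I call jot with p: /zo, c: prip, and see created.
Next I call jot with p: /toku, c: prepro, — result: overwrote.
Calling asunit with v: -51, u_from: day, u_to: min, and observe -73440.
I invoke asunit with v: -3448, u_from: mi, u_to: ft, and get -18205440.
I try survey with p: /, and get [toku, zo].


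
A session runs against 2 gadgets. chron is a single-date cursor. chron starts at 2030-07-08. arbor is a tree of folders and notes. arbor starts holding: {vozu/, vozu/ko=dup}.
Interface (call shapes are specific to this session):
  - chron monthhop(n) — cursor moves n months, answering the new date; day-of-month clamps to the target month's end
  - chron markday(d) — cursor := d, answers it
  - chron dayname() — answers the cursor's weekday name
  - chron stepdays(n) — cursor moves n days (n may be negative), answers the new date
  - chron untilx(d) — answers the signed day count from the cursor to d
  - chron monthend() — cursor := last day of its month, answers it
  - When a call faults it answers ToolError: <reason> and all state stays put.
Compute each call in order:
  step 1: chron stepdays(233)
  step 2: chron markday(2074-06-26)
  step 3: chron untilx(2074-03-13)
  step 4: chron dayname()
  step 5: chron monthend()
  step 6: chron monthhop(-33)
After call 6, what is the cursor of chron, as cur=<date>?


Answer: cur=2071-09-30

Derivation:
Act: chron stepdays[233]
Obs: 2031-02-26
Act: chron markday[2074-06-26]
Obs: 2074-06-26
Act: chron untilx[2074-03-13]
Obs: -105
Act: chron dayname[]
Obs: Tuesday
Act: chron monthend[]
Obs: 2074-06-30
Act: chron monthhop[-33]
Obs: 2071-09-30


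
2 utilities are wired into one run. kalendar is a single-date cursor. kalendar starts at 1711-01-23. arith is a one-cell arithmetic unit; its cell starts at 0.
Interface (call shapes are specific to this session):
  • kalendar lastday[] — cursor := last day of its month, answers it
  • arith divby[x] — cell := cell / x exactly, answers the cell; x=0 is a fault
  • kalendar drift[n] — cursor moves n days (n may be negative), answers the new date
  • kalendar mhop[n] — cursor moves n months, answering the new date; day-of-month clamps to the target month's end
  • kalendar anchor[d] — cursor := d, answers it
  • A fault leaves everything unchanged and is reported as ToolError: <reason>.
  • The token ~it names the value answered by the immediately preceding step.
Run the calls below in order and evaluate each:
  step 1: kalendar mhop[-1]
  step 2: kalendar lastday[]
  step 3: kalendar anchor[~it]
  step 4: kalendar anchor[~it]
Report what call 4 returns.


·→ kalendar mhop(n='-1')
·← 1710-12-23
·→ kalendar lastday()
·← 1710-12-31
·→ kalendar anchor(d='~it')
·← 1710-12-31
·→ kalendar anchor(d='~it')
·← 1710-12-31

Answer: 1710-12-31


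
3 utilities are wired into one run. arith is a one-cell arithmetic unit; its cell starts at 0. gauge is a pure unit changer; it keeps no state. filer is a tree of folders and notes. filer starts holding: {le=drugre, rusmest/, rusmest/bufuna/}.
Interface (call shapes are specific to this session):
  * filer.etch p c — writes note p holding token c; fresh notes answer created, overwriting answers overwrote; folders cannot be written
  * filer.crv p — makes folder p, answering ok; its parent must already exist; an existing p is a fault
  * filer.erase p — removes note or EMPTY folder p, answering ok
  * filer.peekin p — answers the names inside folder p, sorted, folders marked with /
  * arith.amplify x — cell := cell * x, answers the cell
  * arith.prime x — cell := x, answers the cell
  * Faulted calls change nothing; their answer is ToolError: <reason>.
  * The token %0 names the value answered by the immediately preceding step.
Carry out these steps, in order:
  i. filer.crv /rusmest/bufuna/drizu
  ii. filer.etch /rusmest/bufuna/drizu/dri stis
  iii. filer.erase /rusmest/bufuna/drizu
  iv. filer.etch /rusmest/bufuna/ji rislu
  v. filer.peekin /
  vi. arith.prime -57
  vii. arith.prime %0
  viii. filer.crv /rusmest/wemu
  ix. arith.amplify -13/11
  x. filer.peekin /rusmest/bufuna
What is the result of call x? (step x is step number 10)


Answer: [drizu/, ji]

Derivation:
I try filer.crv with p→/rusmest/bufuna/drizu: ok.
I call filer.etch with p→/rusmest/bufuna/drizu/dri, c→stis, and get created.
I run filer.erase with p→/rusmest/bufuna/drizu, and get ToolError: not empty.
I invoke filer.etch with p→/rusmest/bufuna/ji, c→rislu, giving created.
Invoking filer.peekin with p→/: [le, rusmest/].
I call arith.prime with x→-57, which returns -57.
Using arith.prime with x→%0, — result: -57.
Calling filer.crv with p→/rusmest/wemu, which returns ok.
Now I run arith.amplify with x→-13/11, and see 741/11.
Next I call filer.peekin with p→/rusmest/bufuna: [drizu/, ji].


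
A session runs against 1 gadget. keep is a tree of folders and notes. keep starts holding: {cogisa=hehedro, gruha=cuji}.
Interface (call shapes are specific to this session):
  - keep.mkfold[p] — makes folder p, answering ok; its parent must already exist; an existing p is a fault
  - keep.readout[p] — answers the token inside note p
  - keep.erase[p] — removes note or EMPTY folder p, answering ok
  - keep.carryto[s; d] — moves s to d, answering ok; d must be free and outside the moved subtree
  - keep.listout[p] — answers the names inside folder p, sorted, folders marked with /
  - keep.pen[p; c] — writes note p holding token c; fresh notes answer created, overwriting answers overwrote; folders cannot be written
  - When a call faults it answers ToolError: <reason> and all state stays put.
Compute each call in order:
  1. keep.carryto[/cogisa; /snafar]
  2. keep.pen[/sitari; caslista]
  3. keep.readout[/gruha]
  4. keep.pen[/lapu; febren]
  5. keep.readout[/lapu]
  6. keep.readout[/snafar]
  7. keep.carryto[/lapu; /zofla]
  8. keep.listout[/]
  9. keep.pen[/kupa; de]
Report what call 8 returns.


Answer: [gruha, sitari, snafar, zofla]

Derivation:
[in] carryto /cogisa /snafar
  ok
[in] pen /sitari caslista
  created
[in] readout /gruha
  cuji
[in] pen /lapu febren
  created
[in] readout /lapu
  febren
[in] readout /snafar
  hehedro
[in] carryto /lapu /zofla
  ok
[in] listout /
  [gruha, sitari, snafar, zofla]
[in] pen /kupa de
  created


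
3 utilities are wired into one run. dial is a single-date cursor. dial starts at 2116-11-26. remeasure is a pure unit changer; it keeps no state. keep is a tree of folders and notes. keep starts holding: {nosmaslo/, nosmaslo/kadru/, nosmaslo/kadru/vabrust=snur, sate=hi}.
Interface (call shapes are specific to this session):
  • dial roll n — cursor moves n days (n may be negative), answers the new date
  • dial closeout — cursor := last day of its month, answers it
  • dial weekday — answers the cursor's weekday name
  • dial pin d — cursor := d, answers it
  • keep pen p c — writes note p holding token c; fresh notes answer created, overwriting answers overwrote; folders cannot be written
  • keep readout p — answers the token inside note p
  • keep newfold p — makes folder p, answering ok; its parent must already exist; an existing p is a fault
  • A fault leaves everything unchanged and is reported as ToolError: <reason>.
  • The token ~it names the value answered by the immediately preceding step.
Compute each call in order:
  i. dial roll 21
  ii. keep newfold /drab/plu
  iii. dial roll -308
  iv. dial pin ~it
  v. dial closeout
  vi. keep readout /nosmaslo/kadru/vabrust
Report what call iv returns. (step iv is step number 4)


% dial roll(21) ~> 2116-12-17
% keep newfold(/drab/plu) ~> ToolError: no parent
% dial roll(-308) ~> 2116-02-13
% dial pin(~it) ~> 2116-02-13
% dial closeout() ~> 2116-02-29
% keep readout(/nosmaslo/kadru/vabrust) ~> snur

Answer: 2116-02-13


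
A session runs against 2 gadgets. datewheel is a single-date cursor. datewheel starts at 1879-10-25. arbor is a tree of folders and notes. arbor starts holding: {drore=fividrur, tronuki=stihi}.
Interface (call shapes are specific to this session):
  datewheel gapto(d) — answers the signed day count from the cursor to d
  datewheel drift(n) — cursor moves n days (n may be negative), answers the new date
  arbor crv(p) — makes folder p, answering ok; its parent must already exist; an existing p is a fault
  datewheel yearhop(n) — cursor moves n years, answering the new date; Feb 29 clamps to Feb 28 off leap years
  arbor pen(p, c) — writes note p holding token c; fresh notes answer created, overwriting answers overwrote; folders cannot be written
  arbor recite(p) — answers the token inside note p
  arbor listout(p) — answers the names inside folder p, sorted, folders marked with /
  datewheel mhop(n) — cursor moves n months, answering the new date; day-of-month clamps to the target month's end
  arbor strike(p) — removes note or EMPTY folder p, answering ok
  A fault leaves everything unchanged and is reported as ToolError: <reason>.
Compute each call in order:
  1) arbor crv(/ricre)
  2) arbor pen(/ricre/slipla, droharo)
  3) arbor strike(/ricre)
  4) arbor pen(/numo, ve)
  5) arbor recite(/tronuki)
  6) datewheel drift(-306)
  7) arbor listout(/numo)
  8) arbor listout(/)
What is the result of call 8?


Answer: [drore, numo, ricre/, tronuki]

Derivation:
% 1. arbor crv(p→/ricre) ~> ok
% 2. arbor pen(p→/ricre/slipla, c→droharo) ~> created
% 3. arbor strike(p→/ricre) ~> ToolError: not empty
% 4. arbor pen(p→/numo, c→ve) ~> created
% 5. arbor recite(p→/tronuki) ~> stihi
% 6. datewheel drift(n→-306) ~> 1878-12-23
% 7. arbor listout(p→/numo) ~> ToolError: not a directory
% 8. arbor listout(p→/) ~> [drore, numo, ricre/, tronuki]


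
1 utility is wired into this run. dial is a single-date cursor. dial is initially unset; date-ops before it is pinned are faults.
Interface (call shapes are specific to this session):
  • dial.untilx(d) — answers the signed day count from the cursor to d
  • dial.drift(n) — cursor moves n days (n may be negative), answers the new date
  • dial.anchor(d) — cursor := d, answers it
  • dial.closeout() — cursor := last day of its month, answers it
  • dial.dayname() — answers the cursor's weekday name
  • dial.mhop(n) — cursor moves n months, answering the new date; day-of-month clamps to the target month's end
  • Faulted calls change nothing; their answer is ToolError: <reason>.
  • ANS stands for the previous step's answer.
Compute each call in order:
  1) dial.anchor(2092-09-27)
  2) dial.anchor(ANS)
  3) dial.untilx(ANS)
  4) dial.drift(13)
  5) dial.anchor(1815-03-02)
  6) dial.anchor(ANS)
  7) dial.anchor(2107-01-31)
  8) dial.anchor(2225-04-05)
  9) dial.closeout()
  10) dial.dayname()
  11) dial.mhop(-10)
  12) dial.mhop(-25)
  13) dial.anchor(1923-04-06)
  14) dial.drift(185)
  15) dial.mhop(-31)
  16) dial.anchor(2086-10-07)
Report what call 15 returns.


Answer: 1921-03-08

Derivation:
==> dial.anchor(2092-09-27)
<== 2092-09-27
==> dial.anchor(ANS)
<== 2092-09-27
==> dial.untilx(ANS)
<== 0
==> dial.drift(13)
<== 2092-10-10
==> dial.anchor(1815-03-02)
<== 1815-03-02
==> dial.anchor(ANS)
<== 1815-03-02
==> dial.anchor(2107-01-31)
<== 2107-01-31
==> dial.anchor(2225-04-05)
<== 2225-04-05
==> dial.closeout()
<== 2225-04-30
==> dial.dayname()
<== Saturday
==> dial.mhop(-10)
<== 2224-06-30
==> dial.mhop(-25)
<== 2222-05-30
==> dial.anchor(1923-04-06)
<== 1923-04-06
==> dial.drift(185)
<== 1923-10-08
==> dial.mhop(-31)
<== 1921-03-08
==> dial.anchor(2086-10-07)
<== 2086-10-07


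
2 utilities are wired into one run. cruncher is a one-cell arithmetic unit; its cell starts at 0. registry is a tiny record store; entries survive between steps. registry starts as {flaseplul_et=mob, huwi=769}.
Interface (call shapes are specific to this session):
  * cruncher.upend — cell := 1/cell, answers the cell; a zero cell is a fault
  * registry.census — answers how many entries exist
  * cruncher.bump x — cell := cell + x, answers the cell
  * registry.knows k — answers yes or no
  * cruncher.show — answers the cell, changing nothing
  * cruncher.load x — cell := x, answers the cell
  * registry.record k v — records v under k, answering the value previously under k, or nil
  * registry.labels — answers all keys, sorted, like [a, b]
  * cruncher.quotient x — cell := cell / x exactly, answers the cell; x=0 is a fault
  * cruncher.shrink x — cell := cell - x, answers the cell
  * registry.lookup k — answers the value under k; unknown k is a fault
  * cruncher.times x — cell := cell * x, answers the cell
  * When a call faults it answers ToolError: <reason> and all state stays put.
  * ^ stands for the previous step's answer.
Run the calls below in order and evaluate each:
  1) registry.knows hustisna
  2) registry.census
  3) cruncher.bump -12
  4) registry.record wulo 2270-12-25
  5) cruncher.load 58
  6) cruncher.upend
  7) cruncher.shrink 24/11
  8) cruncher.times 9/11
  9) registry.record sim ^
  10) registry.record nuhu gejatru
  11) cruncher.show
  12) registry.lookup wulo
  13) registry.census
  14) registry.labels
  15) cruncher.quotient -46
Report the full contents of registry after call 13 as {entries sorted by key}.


// 1. registry.knows(k: hustisna) => no
// 2. registry.census() => 2
// 3. cruncher.bump(x: -12) => -12
// 4. registry.record(k: wulo, v: 2270-12-25) => nil
// 5. cruncher.load(x: 58) => 58
// 6. cruncher.upend() => 1/58
// 7. cruncher.shrink(x: 24/11) => -1381/638
// 8. cruncher.times(x: 9/11) => -12429/7018
// 9. registry.record(k: sim, v: ^) => nil
// 10. registry.record(k: nuhu, v: gejatru) => nil
// 11. cruncher.show() => -12429/7018
// 12. registry.lookup(k: wulo) => 2270-12-25
// 13. registry.census() => 5
// 14. registry.labels() => [flaseplul_et, huwi, nuhu, sim, wulo]
// 15. cruncher.quotient(x: -46) => 12429/322828

Answer: {flaseplul_et=mob, huwi=769, nuhu=gejatru, sim=-12429/7018, wulo=2270-12-25}


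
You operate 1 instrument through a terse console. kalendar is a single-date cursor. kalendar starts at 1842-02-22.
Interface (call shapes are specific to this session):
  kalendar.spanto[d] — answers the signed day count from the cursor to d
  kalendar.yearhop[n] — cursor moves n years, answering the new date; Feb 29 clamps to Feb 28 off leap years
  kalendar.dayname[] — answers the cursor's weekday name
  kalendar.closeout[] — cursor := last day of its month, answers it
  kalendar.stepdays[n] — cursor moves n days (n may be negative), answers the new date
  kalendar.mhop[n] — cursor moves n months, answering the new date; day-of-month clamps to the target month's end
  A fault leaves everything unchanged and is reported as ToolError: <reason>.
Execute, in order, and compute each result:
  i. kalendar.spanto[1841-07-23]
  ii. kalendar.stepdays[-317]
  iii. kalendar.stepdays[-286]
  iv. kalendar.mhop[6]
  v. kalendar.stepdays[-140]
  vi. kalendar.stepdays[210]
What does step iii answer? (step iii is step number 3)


Answer: 1840-06-29

Derivation:
// kalendar.spanto(d=1841-07-23) : -214
// kalendar.stepdays(n=-317) : 1841-04-11
// kalendar.stepdays(n=-286) : 1840-06-29
// kalendar.mhop(n=6) : 1840-12-29
// kalendar.stepdays(n=-140) : 1840-08-11
// kalendar.stepdays(n=210) : 1841-03-09


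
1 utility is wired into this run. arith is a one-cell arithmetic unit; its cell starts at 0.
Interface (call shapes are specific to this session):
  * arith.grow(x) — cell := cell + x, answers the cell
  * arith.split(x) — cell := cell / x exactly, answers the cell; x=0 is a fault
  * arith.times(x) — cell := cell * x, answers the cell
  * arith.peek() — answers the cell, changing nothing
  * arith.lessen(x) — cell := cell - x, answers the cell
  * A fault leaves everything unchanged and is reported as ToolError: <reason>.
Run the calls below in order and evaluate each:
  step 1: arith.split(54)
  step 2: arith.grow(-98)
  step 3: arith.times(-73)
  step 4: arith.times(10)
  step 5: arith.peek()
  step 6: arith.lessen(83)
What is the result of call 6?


Using split using x=54, which returns 0.
Calling grow using x=-98, → -98.
Calling times using x=-73, — result: 7154.
I run times using x=10, and see 71540.
I call peek, yielding 71540.
Invoking lessen using x=83, and observe 71457.

Answer: 71457


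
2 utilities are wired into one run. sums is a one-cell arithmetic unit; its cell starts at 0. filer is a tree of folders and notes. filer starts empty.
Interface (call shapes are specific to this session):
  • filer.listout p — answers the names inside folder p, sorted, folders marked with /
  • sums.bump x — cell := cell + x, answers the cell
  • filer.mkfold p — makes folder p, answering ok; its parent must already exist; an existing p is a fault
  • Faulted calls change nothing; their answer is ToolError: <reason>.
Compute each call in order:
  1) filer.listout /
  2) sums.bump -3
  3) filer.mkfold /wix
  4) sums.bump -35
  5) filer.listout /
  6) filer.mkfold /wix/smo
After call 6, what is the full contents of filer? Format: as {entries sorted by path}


>> filer.listout(p=/)
<< []
>> sums.bump(x=-3)
<< -3
>> filer.mkfold(p=/wix)
<< ok
>> sums.bump(x=-35)
<< -38
>> filer.listout(p=/)
<< [wix/]
>> filer.mkfold(p=/wix/smo)
<< ok

Answer: {wix/, wix/smo/}


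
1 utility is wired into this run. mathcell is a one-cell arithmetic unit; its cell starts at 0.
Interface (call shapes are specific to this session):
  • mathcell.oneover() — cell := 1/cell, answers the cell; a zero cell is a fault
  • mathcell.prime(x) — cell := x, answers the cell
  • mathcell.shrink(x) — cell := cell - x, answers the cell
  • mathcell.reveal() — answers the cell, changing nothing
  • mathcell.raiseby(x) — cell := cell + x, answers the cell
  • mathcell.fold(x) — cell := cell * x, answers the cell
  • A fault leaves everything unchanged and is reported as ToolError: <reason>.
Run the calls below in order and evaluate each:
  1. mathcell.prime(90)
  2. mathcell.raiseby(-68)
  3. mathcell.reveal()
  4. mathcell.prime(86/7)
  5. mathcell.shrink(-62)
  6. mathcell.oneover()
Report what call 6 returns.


Answer: 7/520

Derivation:
# mathcell.prime(x=90) : 90
# mathcell.raiseby(x=-68) : 22
# mathcell.reveal() : 22
# mathcell.prime(x=86/7) : 86/7
# mathcell.shrink(x=-62) : 520/7
# mathcell.oneover() : 7/520


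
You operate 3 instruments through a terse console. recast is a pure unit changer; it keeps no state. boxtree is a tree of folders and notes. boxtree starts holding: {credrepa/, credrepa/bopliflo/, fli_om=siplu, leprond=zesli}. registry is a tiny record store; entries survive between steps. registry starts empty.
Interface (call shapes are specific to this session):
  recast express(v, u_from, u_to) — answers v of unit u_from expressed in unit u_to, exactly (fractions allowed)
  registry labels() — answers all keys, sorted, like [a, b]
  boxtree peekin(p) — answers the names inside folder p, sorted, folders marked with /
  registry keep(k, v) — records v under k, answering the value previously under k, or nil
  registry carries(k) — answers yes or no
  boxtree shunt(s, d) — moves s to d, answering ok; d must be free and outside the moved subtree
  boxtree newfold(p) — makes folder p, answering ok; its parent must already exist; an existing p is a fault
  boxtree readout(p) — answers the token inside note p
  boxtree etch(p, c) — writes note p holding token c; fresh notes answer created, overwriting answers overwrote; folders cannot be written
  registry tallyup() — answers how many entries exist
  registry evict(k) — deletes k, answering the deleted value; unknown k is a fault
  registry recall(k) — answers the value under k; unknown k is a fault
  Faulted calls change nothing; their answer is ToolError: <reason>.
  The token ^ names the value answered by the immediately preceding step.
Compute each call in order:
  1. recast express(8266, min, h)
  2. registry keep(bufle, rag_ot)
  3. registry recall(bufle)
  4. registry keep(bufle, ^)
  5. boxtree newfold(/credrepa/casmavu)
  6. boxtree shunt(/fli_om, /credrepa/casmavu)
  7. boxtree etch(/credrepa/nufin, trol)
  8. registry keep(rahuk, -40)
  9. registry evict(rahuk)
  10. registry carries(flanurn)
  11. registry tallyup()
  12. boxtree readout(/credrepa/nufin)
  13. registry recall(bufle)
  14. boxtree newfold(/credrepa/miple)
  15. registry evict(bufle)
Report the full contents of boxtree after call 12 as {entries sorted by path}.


Answer: {credrepa/, credrepa/bopliflo/, credrepa/casmavu/, credrepa/nufin=trol, fli_om=siplu, leprond=zesli}

Derivation:
I invoke recast express on v='8266', u_from='min', u_to='h', → 4133/30.
Using registry keep on k='bufle', v='rag_ot', and get nil.
I run registry recall on k='bufle', and get rag_ot.
I invoke registry keep on k='bufle', v='^', and get rag_ot.
Using boxtree newfold on p='/credrepa/casmavu', and see ok.
I run boxtree shunt on s='/fli_om', d='/credrepa/casmavu', which returns ToolError: exists.
Using boxtree etch on p='/credrepa/nufin', c='trol', yielding created.
Using registry keep on k='rahuk', v='-40', giving nil.
I try registry evict on k='rahuk', and observe -40.
I run registry carries on k='flanurn': no.
I call registry tallyup(): 1.
I invoke boxtree readout on p='/credrepa/nufin', yielding trol.
I use registry recall on k='bufle', — result: rag_ot.
I use boxtree newfold on p='/credrepa/miple', and see ok.
Now I run registry evict on k='bufle', → rag_ot.


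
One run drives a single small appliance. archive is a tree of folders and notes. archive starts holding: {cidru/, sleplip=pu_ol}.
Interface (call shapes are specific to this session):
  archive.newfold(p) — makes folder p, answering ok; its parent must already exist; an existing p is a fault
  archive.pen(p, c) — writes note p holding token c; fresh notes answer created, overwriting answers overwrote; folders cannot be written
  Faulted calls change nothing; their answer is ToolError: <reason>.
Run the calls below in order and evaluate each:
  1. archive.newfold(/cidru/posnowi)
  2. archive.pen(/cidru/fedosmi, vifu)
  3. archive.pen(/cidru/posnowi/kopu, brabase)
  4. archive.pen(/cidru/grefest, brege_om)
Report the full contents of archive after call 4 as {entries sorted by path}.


Answer: {cidru/, cidru/fedosmi=vifu, cidru/grefest=brege_om, cidru/posnowi/, cidru/posnowi/kopu=brabase, sleplip=pu_ol}

Derivation:
Step: archive.newfold[p=/cidru/posnowi]
Result: ok
Step: archive.pen[p=/cidru/fedosmi; c=vifu]
Result: created
Step: archive.pen[p=/cidru/posnowi/kopu; c=brabase]
Result: created
Step: archive.pen[p=/cidru/grefest; c=brege_om]
Result: created


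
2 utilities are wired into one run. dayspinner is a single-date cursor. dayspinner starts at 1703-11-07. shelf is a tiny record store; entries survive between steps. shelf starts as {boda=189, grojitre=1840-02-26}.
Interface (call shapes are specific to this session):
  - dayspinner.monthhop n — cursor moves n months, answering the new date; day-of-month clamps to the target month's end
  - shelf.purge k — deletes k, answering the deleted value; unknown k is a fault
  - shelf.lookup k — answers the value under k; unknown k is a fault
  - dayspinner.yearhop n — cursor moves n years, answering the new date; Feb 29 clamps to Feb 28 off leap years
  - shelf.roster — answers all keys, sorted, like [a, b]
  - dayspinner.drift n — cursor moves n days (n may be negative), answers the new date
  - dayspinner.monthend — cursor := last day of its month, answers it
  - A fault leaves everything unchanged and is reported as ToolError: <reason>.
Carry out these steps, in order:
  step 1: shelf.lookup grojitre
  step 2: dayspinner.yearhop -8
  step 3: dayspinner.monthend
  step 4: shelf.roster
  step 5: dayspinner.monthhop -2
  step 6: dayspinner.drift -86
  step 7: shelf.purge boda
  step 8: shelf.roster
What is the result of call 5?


Answer: 1695-09-30

Derivation:
Now I run shelf.lookup on k='grojitre', giving 1840-02-26.
Then dayspinner.yearhop on n='-8', which returns 1695-11-07.
I call dayspinner.monthend, and observe 1695-11-30.
Then shelf.roster(): [boda, grojitre].
I run dayspinner.monthhop on n='-2', → 1695-09-30.
I run dayspinner.drift on n='-86': 1695-07-06.
Now I run shelf.purge on k='boda', and observe 189.
I try shelf.roster, yielding [grojitre].


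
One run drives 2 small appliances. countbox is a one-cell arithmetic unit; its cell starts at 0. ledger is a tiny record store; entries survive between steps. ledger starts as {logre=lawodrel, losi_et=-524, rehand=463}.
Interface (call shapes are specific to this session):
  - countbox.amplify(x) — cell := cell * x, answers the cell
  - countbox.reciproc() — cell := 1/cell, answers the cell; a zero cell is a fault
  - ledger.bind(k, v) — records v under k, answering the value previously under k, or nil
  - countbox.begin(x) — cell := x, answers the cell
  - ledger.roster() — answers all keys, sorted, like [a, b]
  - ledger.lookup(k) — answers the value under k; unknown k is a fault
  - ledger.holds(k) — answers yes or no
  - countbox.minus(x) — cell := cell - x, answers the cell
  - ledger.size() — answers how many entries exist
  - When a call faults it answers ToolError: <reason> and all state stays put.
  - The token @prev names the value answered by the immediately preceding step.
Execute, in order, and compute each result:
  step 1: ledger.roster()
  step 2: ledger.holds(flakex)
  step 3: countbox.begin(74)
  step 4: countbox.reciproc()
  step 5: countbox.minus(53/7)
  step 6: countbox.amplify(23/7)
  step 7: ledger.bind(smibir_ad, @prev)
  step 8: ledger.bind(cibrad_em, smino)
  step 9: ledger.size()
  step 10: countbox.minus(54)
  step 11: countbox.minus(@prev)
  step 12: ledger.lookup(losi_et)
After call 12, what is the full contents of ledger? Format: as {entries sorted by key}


Answer: {cibrad_em=smino, logre=lawodrel, losi_et=-524, rehand=463, smibir_ad=-90045/3626}

Derivation:
Act: ledger.roster[]
Obs: [logre, losi_et, rehand]
Act: ledger.holds[flakex]
Obs: no
Act: countbox.begin[74]
Obs: 74
Act: countbox.reciproc[]
Obs: 1/74
Act: countbox.minus[53/7]
Obs: -3915/518
Act: countbox.amplify[23/7]
Obs: -90045/3626
Act: ledger.bind[smibir_ad; @prev]
Obs: nil
Act: ledger.bind[cibrad_em; smino]
Obs: nil
Act: ledger.size[]
Obs: 5
Act: countbox.minus[54]
Obs: -285849/3626
Act: countbox.minus[@prev]
Obs: 0
Act: ledger.lookup[losi_et]
Obs: -524
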